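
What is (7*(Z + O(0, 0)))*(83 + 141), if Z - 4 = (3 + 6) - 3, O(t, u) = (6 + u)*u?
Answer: 15680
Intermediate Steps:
O(t, u) = u*(6 + u)
Z = 10 (Z = 4 + ((3 + 6) - 3) = 4 + (9 - 3) = 4 + 6 = 10)
(7*(Z + O(0, 0)))*(83 + 141) = (7*(10 + 0*(6 + 0)))*(83 + 141) = (7*(10 + 0*6))*224 = (7*(10 + 0))*224 = (7*10)*224 = 70*224 = 15680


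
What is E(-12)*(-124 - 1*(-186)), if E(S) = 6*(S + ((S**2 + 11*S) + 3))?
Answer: 1116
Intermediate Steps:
E(S) = 18 + 6*S**2 + 72*S (E(S) = 6*(S + (3 + S**2 + 11*S)) = 6*(3 + S**2 + 12*S) = 18 + 6*S**2 + 72*S)
E(-12)*(-124 - 1*(-186)) = (18 + 6*(-12)**2 + 72*(-12))*(-124 - 1*(-186)) = (18 + 6*144 - 864)*(-124 + 186) = (18 + 864 - 864)*62 = 18*62 = 1116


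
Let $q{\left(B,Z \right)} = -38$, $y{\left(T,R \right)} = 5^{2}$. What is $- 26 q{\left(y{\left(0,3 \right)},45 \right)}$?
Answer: $988$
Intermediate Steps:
$y{\left(T,R \right)} = 25$
$- 26 q{\left(y{\left(0,3 \right)},45 \right)} = \left(-26\right) \left(-38\right) = 988$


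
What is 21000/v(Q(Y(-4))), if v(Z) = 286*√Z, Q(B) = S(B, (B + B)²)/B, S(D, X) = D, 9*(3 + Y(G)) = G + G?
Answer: 10500/143 ≈ 73.427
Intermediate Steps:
Y(G) = -3 + 2*G/9 (Y(G) = -3 + (G + G)/9 = -3 + (2*G)/9 = -3 + 2*G/9)
Q(B) = 1 (Q(B) = B/B = 1)
21000/v(Q(Y(-4))) = 21000/((286*√1)) = 21000/((286*1)) = 21000/286 = 21000*(1/286) = 10500/143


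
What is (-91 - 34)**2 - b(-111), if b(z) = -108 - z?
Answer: 15622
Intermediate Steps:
(-91 - 34)**2 - b(-111) = (-91 - 34)**2 - (-108 - 1*(-111)) = (-125)**2 - (-108 + 111) = 15625 - 1*3 = 15625 - 3 = 15622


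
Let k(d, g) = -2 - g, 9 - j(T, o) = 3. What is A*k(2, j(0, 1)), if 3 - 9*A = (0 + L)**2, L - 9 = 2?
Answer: 944/9 ≈ 104.89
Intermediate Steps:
j(T, o) = 6 (j(T, o) = 9 - 1*3 = 9 - 3 = 6)
L = 11 (L = 9 + 2 = 11)
A = -118/9 (A = 1/3 - (0 + 11)**2/9 = 1/3 - 1/9*11**2 = 1/3 - 1/9*121 = 1/3 - 121/9 = -118/9 ≈ -13.111)
A*k(2, j(0, 1)) = -118*(-2 - 1*6)/9 = -118*(-2 - 6)/9 = -118/9*(-8) = 944/9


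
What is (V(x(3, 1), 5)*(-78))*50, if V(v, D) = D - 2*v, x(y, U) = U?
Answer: -11700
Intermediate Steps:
V(v, D) = D - 2*v
(V(x(3, 1), 5)*(-78))*50 = ((5 - 2*1)*(-78))*50 = ((5 - 2)*(-78))*50 = (3*(-78))*50 = -234*50 = -11700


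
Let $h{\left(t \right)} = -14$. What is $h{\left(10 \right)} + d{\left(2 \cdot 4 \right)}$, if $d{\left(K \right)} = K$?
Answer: $-6$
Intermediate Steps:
$h{\left(10 \right)} + d{\left(2 \cdot 4 \right)} = -14 + 2 \cdot 4 = -14 + 8 = -6$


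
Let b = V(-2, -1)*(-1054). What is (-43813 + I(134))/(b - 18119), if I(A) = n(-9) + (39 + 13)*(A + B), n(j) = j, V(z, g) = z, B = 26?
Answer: 11834/5337 ≈ 2.2174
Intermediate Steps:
b = 2108 (b = -2*(-1054) = 2108)
I(A) = 1343 + 52*A (I(A) = -9 + (39 + 13)*(A + 26) = -9 + 52*(26 + A) = -9 + (1352 + 52*A) = 1343 + 52*A)
(-43813 + I(134))/(b - 18119) = (-43813 + (1343 + 52*134))/(2108 - 18119) = (-43813 + (1343 + 6968))/(-16011) = (-43813 + 8311)*(-1/16011) = -35502*(-1/16011) = 11834/5337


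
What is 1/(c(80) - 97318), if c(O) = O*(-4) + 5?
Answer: -1/97633 ≈ -1.0242e-5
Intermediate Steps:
c(O) = 5 - 4*O (c(O) = -4*O + 5 = 5 - 4*O)
1/(c(80) - 97318) = 1/((5 - 4*80) - 97318) = 1/((5 - 320) - 97318) = 1/(-315 - 97318) = 1/(-97633) = -1/97633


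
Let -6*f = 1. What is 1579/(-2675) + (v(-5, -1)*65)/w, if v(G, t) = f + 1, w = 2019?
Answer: -18258631/32404950 ≈ -0.56345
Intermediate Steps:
f = -⅙ (f = -⅙*1 = -⅙ ≈ -0.16667)
v(G, t) = ⅚ (v(G, t) = -⅙ + 1 = ⅚)
1579/(-2675) + (v(-5, -1)*65)/w = 1579/(-2675) + ((⅚)*65)/2019 = 1579*(-1/2675) + (325/6)*(1/2019) = -1579/2675 + 325/12114 = -18258631/32404950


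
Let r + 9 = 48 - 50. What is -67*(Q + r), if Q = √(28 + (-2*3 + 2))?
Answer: 737 - 134*√6 ≈ 408.77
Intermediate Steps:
r = -11 (r = -9 + (48 - 50) = -9 - 2 = -11)
Q = 2*√6 (Q = √(28 + (-6 + 2)) = √(28 - 4) = √24 = 2*√6 ≈ 4.8990)
-67*(Q + r) = -67*(2*√6 - 11) = -67*(-11 + 2*√6) = 737 - 134*√6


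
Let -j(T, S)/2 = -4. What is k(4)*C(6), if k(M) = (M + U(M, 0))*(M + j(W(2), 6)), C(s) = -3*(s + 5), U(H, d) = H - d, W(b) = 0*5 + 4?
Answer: -3168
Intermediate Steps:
W(b) = 4 (W(b) = 0 + 4 = 4)
j(T, S) = 8 (j(T, S) = -2*(-4) = 8)
C(s) = -15 - 3*s (C(s) = -3*(5 + s) = -15 - 3*s)
k(M) = 2*M*(8 + M) (k(M) = (M + (M - 1*0))*(M + 8) = (M + (M + 0))*(8 + M) = (M + M)*(8 + M) = (2*M)*(8 + M) = 2*M*(8 + M))
k(4)*C(6) = (2*4*(8 + 4))*(-15 - 3*6) = (2*4*12)*(-15 - 18) = 96*(-33) = -3168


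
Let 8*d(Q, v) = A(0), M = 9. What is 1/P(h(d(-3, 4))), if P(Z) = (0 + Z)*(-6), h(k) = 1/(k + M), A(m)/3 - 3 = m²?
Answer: -27/16 ≈ -1.6875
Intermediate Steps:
A(m) = 9 + 3*m²
d(Q, v) = 9/8 (d(Q, v) = (9 + 3*0²)/8 = (9 + 3*0)/8 = (9 + 0)/8 = (⅛)*9 = 9/8)
h(k) = 1/(9 + k) (h(k) = 1/(k + 9) = 1/(9 + k))
P(Z) = -6*Z (P(Z) = Z*(-6) = -6*Z)
1/P(h(d(-3, 4))) = 1/(-6/(9 + 9/8)) = 1/(-6/81/8) = 1/(-6*8/81) = 1/(-16/27) = -27/16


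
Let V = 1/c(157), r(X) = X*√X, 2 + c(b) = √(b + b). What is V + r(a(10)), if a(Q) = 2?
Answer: 1/155 + 2*√2 + √314/310 ≈ 2.8920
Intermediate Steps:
c(b) = -2 + √2*√b (c(b) = -2 + √(b + b) = -2 + √(2*b) = -2 + √2*√b)
r(X) = X^(3/2)
V = 1/(-2 + √314) (V = 1/(-2 + √2*√157) = 1/(-2 + √314) ≈ 0.063613)
V + r(a(10)) = (1/155 + √314/310) + 2^(3/2) = (1/155 + √314/310) + 2*√2 = 1/155 + 2*√2 + √314/310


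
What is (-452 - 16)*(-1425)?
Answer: 666900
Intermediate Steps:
(-452 - 16)*(-1425) = -468*(-1425) = 666900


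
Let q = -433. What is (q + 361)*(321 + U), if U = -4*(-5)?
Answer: -24552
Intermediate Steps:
U = 20
(q + 361)*(321 + U) = (-433 + 361)*(321 + 20) = -72*341 = -24552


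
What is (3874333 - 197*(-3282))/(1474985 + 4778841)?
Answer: 4520887/6253826 ≈ 0.72290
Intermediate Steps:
(3874333 - 197*(-3282))/(1474985 + 4778841) = (3874333 + 646554)/6253826 = 4520887*(1/6253826) = 4520887/6253826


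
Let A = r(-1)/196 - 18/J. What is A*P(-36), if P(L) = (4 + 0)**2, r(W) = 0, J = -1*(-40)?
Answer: -36/5 ≈ -7.2000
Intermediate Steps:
J = 40
P(L) = 16 (P(L) = 4**2 = 16)
A = -9/20 (A = 0/196 - 18/40 = 0*(1/196) - 18*1/40 = 0 - 9/20 = -9/20 ≈ -0.45000)
A*P(-36) = -9/20*16 = -36/5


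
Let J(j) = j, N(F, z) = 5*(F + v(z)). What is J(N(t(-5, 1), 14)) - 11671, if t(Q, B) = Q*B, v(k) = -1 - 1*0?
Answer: -11701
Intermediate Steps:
v(k) = -1 (v(k) = -1 + 0 = -1)
t(Q, B) = B*Q
N(F, z) = -5 + 5*F (N(F, z) = 5*(F - 1) = 5*(-1 + F) = -5 + 5*F)
J(N(t(-5, 1), 14)) - 11671 = (-5 + 5*(1*(-5))) - 11671 = (-5 + 5*(-5)) - 11671 = (-5 - 25) - 11671 = -30 - 11671 = -11701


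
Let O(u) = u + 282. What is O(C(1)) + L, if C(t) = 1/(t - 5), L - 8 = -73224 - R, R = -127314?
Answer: 217519/4 ≈ 54380.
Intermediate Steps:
L = 54098 (L = 8 + (-73224 - 1*(-127314)) = 8 + (-73224 + 127314) = 8 + 54090 = 54098)
C(t) = 1/(-5 + t)
O(u) = 282 + u
O(C(1)) + L = (282 + 1/(-5 + 1)) + 54098 = (282 + 1/(-4)) + 54098 = (282 - 1/4) + 54098 = 1127/4 + 54098 = 217519/4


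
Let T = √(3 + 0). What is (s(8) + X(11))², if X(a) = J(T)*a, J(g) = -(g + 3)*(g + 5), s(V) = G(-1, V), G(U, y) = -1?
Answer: 62833 + 35024*√3 ≈ 1.2350e+5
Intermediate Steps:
s(V) = -1
T = √3 ≈ 1.7320
J(g) = -(3 + g)*(5 + g)
X(a) = a*(-18 - 8*√3) (X(a) = (-15 - (√3)² - 8*√3)*a = (-15 - 1*3 - 8*√3)*a = (-15 - 3 - 8*√3)*a = (-18 - 8*√3)*a = a*(-18 - 8*√3))
(s(8) + X(11))² = (-1 - 2*11*(9 + 4*√3))² = (-1 + (-198 - 88*√3))² = (-199 - 88*√3)²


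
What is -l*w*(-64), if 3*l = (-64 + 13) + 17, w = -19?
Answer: 41344/3 ≈ 13781.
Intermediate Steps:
l = -34/3 (l = ((-64 + 13) + 17)/3 = (-51 + 17)/3 = (⅓)*(-34) = -34/3 ≈ -11.333)
-l*w*(-64) = -(-34/3*(-19))*(-64) = -646*(-64)/3 = -1*(-41344/3) = 41344/3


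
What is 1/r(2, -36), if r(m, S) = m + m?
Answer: ¼ ≈ 0.25000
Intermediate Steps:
r(m, S) = 2*m
1/r(2, -36) = 1/(2*2) = 1/4 = ¼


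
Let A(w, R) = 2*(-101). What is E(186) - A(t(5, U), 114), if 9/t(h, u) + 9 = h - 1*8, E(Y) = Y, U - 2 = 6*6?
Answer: 388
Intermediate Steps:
U = 38 (U = 2 + 6*6 = 2 + 36 = 38)
t(h, u) = 9/(-17 + h) (t(h, u) = 9/(-9 + (h - 1*8)) = 9/(-9 + (h - 8)) = 9/(-9 + (-8 + h)) = 9/(-17 + h))
A(w, R) = -202
E(186) - A(t(5, U), 114) = 186 - 1*(-202) = 186 + 202 = 388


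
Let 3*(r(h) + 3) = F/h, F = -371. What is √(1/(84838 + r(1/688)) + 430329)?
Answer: 2*√59390672973/743 ≈ 656.00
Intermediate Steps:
r(h) = -3 - 371/(3*h) (r(h) = -3 + (-371/h)/3 = -3 - 371/(3*h))
√(1/(84838 + r(1/688)) + 430329) = √(1/(84838 + (-3 - 371/(3*(1/688)))) + 430329) = √(1/(84838 + (-3 - 371/(3*1/688))) + 430329) = √(1/(84838 + (-3 - 371/3*688)) + 430329) = √(1/(84838 + (-3 - 255248/3)) + 430329) = √(1/(84838 - 255257/3) + 430329) = √(1/(-743/3) + 430329) = √(-3/743 + 430329) = √(319734444/743) = 2*√59390672973/743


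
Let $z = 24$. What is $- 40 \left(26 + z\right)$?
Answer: $-2000$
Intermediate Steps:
$- 40 \left(26 + z\right) = - 40 \left(26 + 24\right) = \left(-40\right) 50 = -2000$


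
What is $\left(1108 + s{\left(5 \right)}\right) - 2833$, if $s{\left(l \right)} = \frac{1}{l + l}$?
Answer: $- \frac{17249}{10} \approx -1724.9$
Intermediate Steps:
$s{\left(l \right)} = \frac{1}{2 l}$
$\left(1108 + s{\left(5 \right)}\right) - 2833 = \left(1108 + \frac{1}{2 \cdot 5}\right) - 2833 = \left(1108 + \frac{1}{2} \cdot \frac{1}{5}\right) - 2833 = \left(1108 + \frac{1}{10}\right) - 2833 = \frac{11081}{10} - 2833 = - \frac{17249}{10}$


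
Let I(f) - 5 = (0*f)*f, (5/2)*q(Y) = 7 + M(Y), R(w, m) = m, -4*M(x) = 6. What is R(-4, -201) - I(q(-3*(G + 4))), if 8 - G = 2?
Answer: -206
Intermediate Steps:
G = 6 (G = 8 - 1*2 = 8 - 2 = 6)
M(x) = -3/2 (M(x) = -1/4*6 = -3/2)
q(Y) = 11/5 (q(Y) = 2*(7 - 3/2)/5 = (2/5)*(11/2) = 11/5)
I(f) = 5 (I(f) = 5 + (0*f)*f = 5 + 0*f = 5 + 0 = 5)
R(-4, -201) - I(q(-3*(G + 4))) = -201 - 1*5 = -201 - 5 = -206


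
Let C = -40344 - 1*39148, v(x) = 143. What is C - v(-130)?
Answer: -79635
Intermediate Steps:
C = -79492 (C = -40344 - 39148 = -79492)
C - v(-130) = -79492 - 1*143 = -79492 - 143 = -79635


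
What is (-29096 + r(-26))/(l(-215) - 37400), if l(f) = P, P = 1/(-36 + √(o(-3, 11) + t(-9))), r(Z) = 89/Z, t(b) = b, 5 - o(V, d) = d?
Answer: 18548224503030/23839101686413 - 756585*I*√15/47678203372826 ≈ 0.77806 - 6.1459e-8*I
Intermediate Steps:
o(V, d) = 5 - d
P = 1/(-36 + I*√15) (P = 1/(-36 + √((5 - 1*11) - 9)) = 1/(-36 + √((5 - 11) - 9)) = 1/(-36 + √(-6 - 9)) = 1/(-36 + √(-15)) = 1/(-36 + I*√15) ≈ -0.02746 - 0.0029542*I)
l(f) = -12/437 - I*√15/1311
(-29096 + r(-26))/(l(-215) - 37400) = (-29096 + 89/(-26))/((-12/437 - I*√15/1311) - 37400) = (-29096 + 89*(-1/26))/(-16343812/437 - I*√15/1311) = (-29096 - 89/26)/(-16343812/437 - I*√15/1311) = -756585/(26*(-16343812/437 - I*√15/1311))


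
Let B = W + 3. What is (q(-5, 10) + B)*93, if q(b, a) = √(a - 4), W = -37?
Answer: -3162 + 93*√6 ≈ -2934.2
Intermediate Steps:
q(b, a) = √(-4 + a)
B = -34 (B = -37 + 3 = -34)
(q(-5, 10) + B)*93 = (√(-4 + 10) - 34)*93 = (√6 - 34)*93 = (-34 + √6)*93 = -3162 + 93*√6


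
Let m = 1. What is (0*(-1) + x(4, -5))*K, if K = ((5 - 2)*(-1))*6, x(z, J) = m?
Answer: -18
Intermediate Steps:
x(z, J) = 1
K = -18 (K = (3*(-1))*6 = -3*6 = -18)
(0*(-1) + x(4, -5))*K = (0*(-1) + 1)*(-18) = (0 + 1)*(-18) = 1*(-18) = -18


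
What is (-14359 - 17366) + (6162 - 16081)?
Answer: -41644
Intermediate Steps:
(-14359 - 17366) + (6162 - 16081) = -31725 - 9919 = -41644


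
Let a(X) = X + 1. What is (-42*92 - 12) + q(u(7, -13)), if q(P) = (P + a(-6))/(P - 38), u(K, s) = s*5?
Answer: -399158/103 ≈ -3875.3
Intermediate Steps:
a(X) = 1 + X
u(K, s) = 5*s
q(P) = (-5 + P)/(-38 + P) (q(P) = (P + (1 - 6))/(P - 38) = (P - 5)/(-38 + P) = (-5 + P)/(-38 + P))
(-42*92 - 12) + q(u(7, -13)) = (-42*92 - 12) + (-5 + 5*(-13))/(-38 + 5*(-13)) = (-3864 - 12) + (-5 - 65)/(-38 - 65) = -3876 - 70/(-103) = -3876 - 1/103*(-70) = -3876 + 70/103 = -399158/103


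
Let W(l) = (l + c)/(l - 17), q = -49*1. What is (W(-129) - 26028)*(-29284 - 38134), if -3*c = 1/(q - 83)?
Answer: 50724755934385/28908 ≈ 1.7547e+9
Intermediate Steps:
q = -49
c = 1/396 (c = -1/(3*(-49 - 83)) = -⅓/(-132) = -⅓*(-1/132) = 1/396 ≈ 0.0025253)
W(l) = (1/396 + l)/(-17 + l) (W(l) = (l + 1/396)/(l - 17) = (1/396 + l)/(-17 + l))
(W(-129) - 26028)*(-29284 - 38134) = ((1/396 - 129)/(-17 - 129) - 26028)*(-29284 - 38134) = (-51083/396/(-146) - 26028)*(-67418) = (-1/146*(-51083/396) - 26028)*(-67418) = (51083/57816 - 26028)*(-67418) = -1504783765/57816*(-67418) = 50724755934385/28908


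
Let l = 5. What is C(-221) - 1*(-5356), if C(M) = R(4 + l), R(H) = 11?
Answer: 5367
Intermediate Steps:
C(M) = 11
C(-221) - 1*(-5356) = 11 - 1*(-5356) = 11 + 5356 = 5367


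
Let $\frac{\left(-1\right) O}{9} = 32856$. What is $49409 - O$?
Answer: $345113$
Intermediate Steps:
$O = -295704$ ($O = \left(-9\right) 32856 = -295704$)
$49409 - O = 49409 - -295704 = 49409 + 295704 = 345113$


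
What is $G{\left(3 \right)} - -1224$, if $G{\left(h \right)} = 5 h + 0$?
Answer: $1239$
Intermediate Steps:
$G{\left(h \right)} = 5 h$
$G{\left(3 \right)} - -1224 = 5 \cdot 3 - -1224 = 15 + 1224 = 1239$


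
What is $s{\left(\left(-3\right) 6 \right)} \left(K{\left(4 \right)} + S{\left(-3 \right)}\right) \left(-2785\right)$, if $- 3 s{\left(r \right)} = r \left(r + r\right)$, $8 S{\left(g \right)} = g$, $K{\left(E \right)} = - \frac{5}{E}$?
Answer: $-977535$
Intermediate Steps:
$S{\left(g \right)} = \frac{g}{8}$
$s{\left(r \right)} = - \frac{2 r^{2}}{3}$ ($s{\left(r \right)} = - \frac{r \left(r + r\right)}{3} = - \frac{r 2 r}{3} = - \frac{2 r^{2}}{3}$)
$s{\left(\left(-3\right) 6 \right)} \left(K{\left(4 \right)} + S{\left(-3 \right)}\right) \left(-2785\right) = - \frac{2 \left(\left(-3\right) 6\right)^{2}}{3} \left(- \frac{5}{4} + \frac{1}{8} \left(-3\right)\right) \left(-2785\right) = - \frac{2 \left(-18\right)^{2}}{3} \left(\left(-5\right) \frac{1}{4} - \frac{3}{8}\right) \left(-2785\right) = \left(- \frac{2}{3}\right) 324 \left(- \frac{5}{4} - \frac{3}{8}\right) \left(-2785\right) = \left(-216\right) \left(- \frac{13}{8}\right) \left(-2785\right) = 351 \left(-2785\right) = -977535$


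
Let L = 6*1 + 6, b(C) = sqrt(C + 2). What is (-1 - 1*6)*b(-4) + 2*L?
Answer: 24 - 7*I*sqrt(2) ≈ 24.0 - 9.8995*I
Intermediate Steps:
b(C) = sqrt(2 + C)
L = 12 (L = 6 + 6 = 12)
(-1 - 1*6)*b(-4) + 2*L = (-1 - 1*6)*sqrt(2 - 4) + 2*12 = (-1 - 6)*sqrt(-2) + 24 = -7*I*sqrt(2) + 24 = 24 - 7*I*sqrt(2)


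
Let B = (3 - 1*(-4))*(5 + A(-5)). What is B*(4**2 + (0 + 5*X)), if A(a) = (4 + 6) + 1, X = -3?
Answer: 112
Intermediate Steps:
A(a) = 11 (A(a) = 10 + 1 = 11)
B = 112 (B = (3 - 1*(-4))*(5 + 11) = (3 + 4)*16 = 7*16 = 112)
B*(4**2 + (0 + 5*X)) = 112*(4**2 + (0 + 5*(-3))) = 112*(16 + (0 - 15)) = 112*(16 - 15) = 112*1 = 112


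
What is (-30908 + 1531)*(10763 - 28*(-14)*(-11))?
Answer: -189511027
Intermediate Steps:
(-30908 + 1531)*(10763 - 28*(-14)*(-11)) = -29377*(10763 + 392*(-11)) = -29377*(10763 - 4312) = -29377*6451 = -189511027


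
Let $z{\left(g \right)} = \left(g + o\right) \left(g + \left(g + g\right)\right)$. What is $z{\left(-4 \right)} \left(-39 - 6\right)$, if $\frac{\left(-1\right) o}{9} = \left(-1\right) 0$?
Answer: $-2160$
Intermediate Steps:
$o = 0$ ($o = - 9 \left(\left(-1\right) 0\right) = \left(-9\right) 0 = 0$)
$z{\left(g \right)} = 3 g^{2}$ ($z{\left(g \right)} = \left(g + 0\right) \left(g + \left(g + g\right)\right) = g \left(g + 2 g\right) = g 3 g = 3 g^{2}$)
$z{\left(-4 \right)} \left(-39 - 6\right) = 3 \left(-4\right)^{2} \left(-39 - 6\right) = 3 \cdot 16 \left(-45\right) = 48 \left(-45\right) = -2160$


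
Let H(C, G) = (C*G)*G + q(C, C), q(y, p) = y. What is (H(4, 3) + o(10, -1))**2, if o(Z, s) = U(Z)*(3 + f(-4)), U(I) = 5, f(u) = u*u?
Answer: 18225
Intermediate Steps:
f(u) = u**2
H(C, G) = C + C*G**2 (H(C, G) = (C*G)*G + C = C*G**2 + C = C + C*G**2)
o(Z, s) = 95 (o(Z, s) = 5*(3 + (-4)**2) = 5*(3 + 16) = 5*19 = 95)
(H(4, 3) + o(10, -1))**2 = (4*(1 + 3**2) + 95)**2 = (4*(1 + 9) + 95)**2 = (4*10 + 95)**2 = (40 + 95)**2 = 135**2 = 18225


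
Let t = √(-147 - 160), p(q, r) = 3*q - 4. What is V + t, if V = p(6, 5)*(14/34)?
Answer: 98/17 + I*√307 ≈ 5.7647 + 17.521*I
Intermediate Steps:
p(q, r) = -4 + 3*q
t = I*√307 (t = √(-307) = I*√307 ≈ 17.521*I)
V = 98/17 (V = (-4 + 3*6)*(14/34) = (-4 + 18)*(14*(1/34)) = 14*(7/17) = 98/17 ≈ 5.7647)
V + t = 98/17 + I*√307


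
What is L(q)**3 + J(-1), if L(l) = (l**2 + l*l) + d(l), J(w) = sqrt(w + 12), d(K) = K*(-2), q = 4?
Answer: 13824 + sqrt(11) ≈ 13827.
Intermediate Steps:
d(K) = -2*K
J(w) = sqrt(12 + w)
L(l) = -2*l + 2*l**2 (L(l) = (l**2 + l*l) - 2*l = (l**2 + l**2) - 2*l = 2*l**2 - 2*l = -2*l + 2*l**2)
L(q)**3 + J(-1) = (2*4*(-1 + 4))**3 + sqrt(12 - 1) = (2*4*3)**3 + sqrt(11) = 24**3 + sqrt(11) = 13824 + sqrt(11)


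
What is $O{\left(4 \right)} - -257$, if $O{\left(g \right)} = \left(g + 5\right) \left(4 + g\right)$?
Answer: $329$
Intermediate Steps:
$O{\left(g \right)} = \left(4 + g\right) \left(5 + g\right)$ ($O{\left(g \right)} = \left(5 + g\right) \left(4 + g\right) = \left(4 + g\right) \left(5 + g\right)$)
$O{\left(4 \right)} - -257 = \left(20 + 4^{2} + 9 \cdot 4\right) - -257 = \left(20 + 16 + 36\right) + 257 = 72 + 257 = 329$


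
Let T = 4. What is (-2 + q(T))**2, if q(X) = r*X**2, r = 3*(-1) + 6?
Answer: 2116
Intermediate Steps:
r = 3 (r = -3 + 6 = 3)
q(X) = 3*X**2
(-2 + q(T))**2 = (-2 + 3*4**2)**2 = (-2 + 3*16)**2 = (-2 + 48)**2 = 46**2 = 2116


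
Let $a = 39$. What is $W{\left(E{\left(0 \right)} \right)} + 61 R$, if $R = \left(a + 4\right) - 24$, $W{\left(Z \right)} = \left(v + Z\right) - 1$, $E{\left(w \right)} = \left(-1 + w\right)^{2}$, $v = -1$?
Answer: $1158$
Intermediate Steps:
$W{\left(Z \right)} = -2 + Z$ ($W{\left(Z \right)} = \left(-1 + Z\right) - 1 = -2 + Z$)
$R = 19$ ($R = \left(39 + 4\right) - 24 = 43 - 24 = 19$)
$W{\left(E{\left(0 \right)} \right)} + 61 R = \left(-2 + \left(-1 + 0\right)^{2}\right) + 61 \cdot 19 = \left(-2 + \left(-1\right)^{2}\right) + 1159 = \left(-2 + 1\right) + 1159 = -1 + 1159 = 1158$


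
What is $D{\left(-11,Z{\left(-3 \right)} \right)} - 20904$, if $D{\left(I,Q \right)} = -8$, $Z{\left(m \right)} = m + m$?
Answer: $-20912$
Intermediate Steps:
$Z{\left(m \right)} = 2 m$
$D{\left(-11,Z{\left(-3 \right)} \right)} - 20904 = -8 - 20904 = -20912$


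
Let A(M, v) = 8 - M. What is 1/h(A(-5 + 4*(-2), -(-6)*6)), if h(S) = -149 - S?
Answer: -1/170 ≈ -0.0058824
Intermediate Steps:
1/h(A(-5 + 4*(-2), -(-6)*6)) = 1/(-149 - (8 - (-5 + 4*(-2)))) = 1/(-149 - (8 - (-5 - 8))) = 1/(-149 - (8 - 1*(-13))) = 1/(-149 - (8 + 13)) = 1/(-149 - 1*21) = 1/(-149 - 21) = 1/(-170) = -1/170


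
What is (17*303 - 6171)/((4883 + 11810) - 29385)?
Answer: 255/3173 ≈ 0.080366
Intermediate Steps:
(17*303 - 6171)/((4883 + 11810) - 29385) = (5151 - 6171)/(16693 - 29385) = -1020/(-12692) = -1020*(-1/12692) = 255/3173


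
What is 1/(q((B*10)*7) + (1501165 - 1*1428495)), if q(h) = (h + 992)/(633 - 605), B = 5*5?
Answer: 14/1018751 ≈ 1.3742e-5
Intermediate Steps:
B = 25
q(h) = 248/7 + h/28 (q(h) = (992 + h)/28 = (992 + h)*(1/28) = 248/7 + h/28)
1/(q((B*10)*7) + (1501165 - 1*1428495)) = 1/((248/7 + ((25*10)*7)/28) + (1501165 - 1*1428495)) = 1/((248/7 + (250*7)/28) + (1501165 - 1428495)) = 1/((248/7 + (1/28)*1750) + 72670) = 1/((248/7 + 125/2) + 72670) = 1/(1371/14 + 72670) = 1/(1018751/14) = 14/1018751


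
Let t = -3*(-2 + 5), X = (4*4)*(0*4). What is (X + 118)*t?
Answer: -1062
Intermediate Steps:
X = 0 (X = 16*0 = 0)
t = -9 (t = -3*3 = -9)
(X + 118)*t = (0 + 118)*(-9) = 118*(-9) = -1062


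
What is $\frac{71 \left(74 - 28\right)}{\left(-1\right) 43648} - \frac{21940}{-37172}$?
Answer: $\frac{104529171}{202810432} \approx 0.5154$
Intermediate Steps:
$\frac{71 \left(74 - 28\right)}{\left(-1\right) 43648} - \frac{21940}{-37172} = \frac{71 \cdot 46}{-43648} - - \frac{5485}{9293} = 3266 \left(- \frac{1}{43648}\right) + \frac{5485}{9293} = - \frac{1633}{21824} + \frac{5485}{9293} = \frac{104529171}{202810432}$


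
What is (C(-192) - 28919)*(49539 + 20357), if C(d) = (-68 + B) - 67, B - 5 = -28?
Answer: -2032365992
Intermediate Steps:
B = -23 (B = 5 - 28 = -23)
C(d) = -158 (C(d) = (-68 - 23) - 67 = -91 - 67 = -158)
(C(-192) - 28919)*(49539 + 20357) = (-158 - 28919)*(49539 + 20357) = -29077*69896 = -2032365992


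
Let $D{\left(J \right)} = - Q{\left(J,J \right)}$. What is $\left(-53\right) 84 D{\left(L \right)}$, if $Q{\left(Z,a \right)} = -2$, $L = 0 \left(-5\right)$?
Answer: $-8904$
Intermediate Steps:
$L = 0$
$D{\left(J \right)} = 2$ ($D{\left(J \right)} = \left(-1\right) \left(-2\right) = 2$)
$\left(-53\right) 84 D{\left(L \right)} = \left(-53\right) 84 \cdot 2 = \left(-4452\right) 2 = -8904$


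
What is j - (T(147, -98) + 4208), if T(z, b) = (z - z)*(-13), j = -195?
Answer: -4403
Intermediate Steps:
T(z, b) = 0 (T(z, b) = 0*(-13) = 0)
j - (T(147, -98) + 4208) = -195 - (0 + 4208) = -195 - 1*4208 = -195 - 4208 = -4403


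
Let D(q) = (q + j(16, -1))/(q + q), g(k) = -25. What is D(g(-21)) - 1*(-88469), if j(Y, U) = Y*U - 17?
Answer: 2211754/25 ≈ 88470.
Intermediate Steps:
j(Y, U) = -17 + U*Y (j(Y, U) = U*Y - 17 = -17 + U*Y)
D(q) = (-33 + q)/(2*q) (D(q) = (q + (-17 - 1*16))/(q + q) = (q + (-17 - 16))/((2*q)) = (q - 33)*(1/(2*q)) = (-33 + q)*(1/(2*q)) = (-33 + q)/(2*q))
D(g(-21)) - 1*(-88469) = (½)*(-33 - 25)/(-25) - 1*(-88469) = (½)*(-1/25)*(-58) + 88469 = 29/25 + 88469 = 2211754/25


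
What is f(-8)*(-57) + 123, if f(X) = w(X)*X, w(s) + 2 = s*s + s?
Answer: 24747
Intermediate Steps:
w(s) = -2 + s + s**2 (w(s) = -2 + (s*s + s) = -2 + (s**2 + s) = -2 + (s + s**2) = -2 + s + s**2)
f(X) = X*(-2 + X + X**2) (f(X) = (-2 + X + X**2)*X = X*(-2 + X + X**2))
f(-8)*(-57) + 123 = -8*(-2 - 8 + (-8)**2)*(-57) + 123 = -8*(-2 - 8 + 64)*(-57) + 123 = -8*54*(-57) + 123 = -432*(-57) + 123 = 24624 + 123 = 24747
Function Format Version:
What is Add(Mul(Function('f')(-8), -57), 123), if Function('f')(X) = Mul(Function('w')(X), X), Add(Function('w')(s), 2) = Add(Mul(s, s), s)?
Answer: 24747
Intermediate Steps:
Function('w')(s) = Add(-2, s, Pow(s, 2)) (Function('w')(s) = Add(-2, Add(Mul(s, s), s)) = Add(-2, Add(Pow(s, 2), s)) = Add(-2, Add(s, Pow(s, 2))) = Add(-2, s, Pow(s, 2)))
Function('f')(X) = Mul(X, Add(-2, X, Pow(X, 2))) (Function('f')(X) = Mul(Add(-2, X, Pow(X, 2)), X) = Mul(X, Add(-2, X, Pow(X, 2))))
Add(Mul(Function('f')(-8), -57), 123) = Add(Mul(Mul(-8, Add(-2, -8, Pow(-8, 2))), -57), 123) = Add(Mul(Mul(-8, Add(-2, -8, 64)), -57), 123) = Add(Mul(Mul(-8, 54), -57), 123) = Add(Mul(-432, -57), 123) = Add(24624, 123) = 24747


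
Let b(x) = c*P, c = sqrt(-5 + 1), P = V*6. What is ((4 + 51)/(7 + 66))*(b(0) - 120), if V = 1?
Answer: -6600/73 + 660*I/73 ≈ -90.411 + 9.0411*I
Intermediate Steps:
P = 6 (P = 1*6 = 6)
c = 2*I (c = sqrt(-4) = 2*I ≈ 2.0*I)
b(x) = 12*I (b(x) = (2*I)*6 = 12*I)
((4 + 51)/(7 + 66))*(b(0) - 120) = ((4 + 51)/(7 + 66))*(12*I - 120) = (55/73)*(-120 + 12*I) = (55*(1/73))*(-120 + 12*I) = 55*(-120 + 12*I)/73 = -6600/73 + 660*I/73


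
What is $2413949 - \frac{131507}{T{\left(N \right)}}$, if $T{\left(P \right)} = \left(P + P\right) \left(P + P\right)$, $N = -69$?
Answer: $\frac{45971113249}{19044} \approx 2.4139 \cdot 10^{6}$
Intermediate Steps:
$T{\left(P \right)} = 4 P^{2}$ ($T{\left(P \right)} = 2 P 2 P = 4 P^{2}$)
$2413949 - \frac{131507}{T{\left(N \right)}} = 2413949 - \frac{131507}{4 \left(-69\right)^{2}} = 2413949 - \frac{131507}{4 \cdot 4761} = 2413949 - \frac{131507}{19044} = \frac{45971113249}{19044}$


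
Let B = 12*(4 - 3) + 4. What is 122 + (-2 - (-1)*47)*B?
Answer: 842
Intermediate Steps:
B = 16 (B = 12*1 + 4 = 12 + 4 = 16)
122 + (-2 - (-1)*47)*B = 122 + (-2 - (-1)*47)*16 = 122 + (-2 - 1*(-47))*16 = 122 + (-2 + 47)*16 = 122 + 45*16 = 122 + 720 = 842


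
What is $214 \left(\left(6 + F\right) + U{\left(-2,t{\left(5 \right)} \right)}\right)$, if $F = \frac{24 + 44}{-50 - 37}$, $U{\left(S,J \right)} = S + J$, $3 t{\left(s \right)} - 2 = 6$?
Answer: $\frac{109568}{87} \approx 1259.4$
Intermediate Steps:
$t{\left(s \right)} = \frac{8}{3}$ ($t{\left(s \right)} = \frac{2}{3} + \frac{1}{3} \cdot 6 = \frac{2}{3} + 2 = \frac{8}{3}$)
$U{\left(S,J \right)} = J + S$
$F = - \frac{68}{87}$ ($F = \frac{68}{-87} = 68 \left(- \frac{1}{87}\right) = - \frac{68}{87} \approx -0.78161$)
$214 \left(\left(6 + F\right) + U{\left(-2,t{\left(5 \right)} \right)}\right) = 214 \left(\left(6 - \frac{68}{87}\right) + \left(\frac{8}{3} - 2\right)\right) = 214 \left(\frac{454}{87} + \frac{2}{3}\right) = 214 \cdot \frac{512}{87} = \frac{109568}{87}$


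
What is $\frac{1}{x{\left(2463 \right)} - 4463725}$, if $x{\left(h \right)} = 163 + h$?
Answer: $- \frac{1}{4461099} \approx -2.2416 \cdot 10^{-7}$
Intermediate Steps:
$\frac{1}{x{\left(2463 \right)} - 4463725} = \frac{1}{\left(163 + 2463\right) - 4463725} = \frac{1}{2626 - 4463725} = \frac{1}{-4461099} = - \frac{1}{4461099}$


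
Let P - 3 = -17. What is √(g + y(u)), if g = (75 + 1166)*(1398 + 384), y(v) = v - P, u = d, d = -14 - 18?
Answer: 6*√61429 ≈ 1487.1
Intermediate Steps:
P = -14 (P = 3 - 17 = -14)
d = -32
u = -32
y(v) = 14 + v (y(v) = v - 1*(-14) = v + 14 = 14 + v)
g = 2211462 (g = 1241*1782 = 2211462)
√(g + y(u)) = √(2211462 + (14 - 32)) = √(2211462 - 18) = √2211444 = 6*√61429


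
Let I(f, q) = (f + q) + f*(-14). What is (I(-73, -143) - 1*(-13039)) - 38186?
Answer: -24341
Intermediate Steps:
I(f, q) = q - 13*f (I(f, q) = (f + q) - 14*f = q - 13*f)
(I(-73, -143) - 1*(-13039)) - 38186 = ((-143 - 13*(-73)) - 1*(-13039)) - 38186 = ((-143 + 949) + 13039) - 38186 = (806 + 13039) - 38186 = 13845 - 38186 = -24341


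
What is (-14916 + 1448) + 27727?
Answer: 14259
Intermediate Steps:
(-14916 + 1448) + 27727 = -13468 + 27727 = 14259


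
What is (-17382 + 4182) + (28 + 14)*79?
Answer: -9882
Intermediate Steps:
(-17382 + 4182) + (28 + 14)*79 = -13200 + 42*79 = -13200 + 3318 = -9882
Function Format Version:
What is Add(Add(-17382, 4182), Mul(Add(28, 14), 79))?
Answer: -9882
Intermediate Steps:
Add(Add(-17382, 4182), Mul(Add(28, 14), 79)) = Add(-13200, Mul(42, 79)) = Add(-13200, 3318) = -9882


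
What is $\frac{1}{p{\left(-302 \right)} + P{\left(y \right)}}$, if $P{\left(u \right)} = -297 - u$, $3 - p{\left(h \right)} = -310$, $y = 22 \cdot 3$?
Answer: $- \frac{1}{50} \approx -0.02$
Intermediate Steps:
$y = 66$
$p{\left(h \right)} = 313$ ($p{\left(h \right)} = 3 - -310 = 3 + 310 = 313$)
$\frac{1}{p{\left(-302 \right)} + P{\left(y \right)}} = \frac{1}{313 - 363} = \frac{1}{-50} = - \frac{1}{50}$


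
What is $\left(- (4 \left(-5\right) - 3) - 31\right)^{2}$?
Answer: $64$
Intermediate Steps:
$\left(- (4 \left(-5\right) - 3) - 31\right)^{2} = \left(- (-20 - 3) - 31\right)^{2} = \left(\left(-1\right) \left(-23\right) - 31\right)^{2} = \left(23 - 31\right)^{2} = \left(-8\right)^{2} = 64$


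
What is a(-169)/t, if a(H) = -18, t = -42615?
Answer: 2/4735 ≈ 0.00042239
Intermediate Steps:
a(-169)/t = -18/(-42615) = -18*(-1/42615) = 2/4735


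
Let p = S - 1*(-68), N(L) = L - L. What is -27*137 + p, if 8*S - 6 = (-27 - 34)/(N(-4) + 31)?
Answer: -900363/248 ≈ -3630.5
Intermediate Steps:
N(L) = 0
S = 125/248 (S = ¾ + ((-27 - 34)/(0 + 31))/8 = ¾ + (-61/31)/8 = ¾ + (-61*1/31)/8 = ¾ + (⅛)*(-61/31) = ¾ - 61/248 = 125/248 ≈ 0.50403)
p = 16989/248 (p = 125/248 - 1*(-68) = 125/248 + 68 = 16989/248 ≈ 68.504)
-27*137 + p = -27*137 + 16989/248 = -3699 + 16989/248 = -900363/248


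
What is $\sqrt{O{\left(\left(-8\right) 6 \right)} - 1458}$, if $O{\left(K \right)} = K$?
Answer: $i \sqrt{1506} \approx 38.807 i$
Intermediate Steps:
$\sqrt{O{\left(\left(-8\right) 6 \right)} - 1458} = \sqrt{\left(-8\right) 6 - 1458} = \sqrt{-48 - 1458} = \sqrt{-1506} = i \sqrt{1506}$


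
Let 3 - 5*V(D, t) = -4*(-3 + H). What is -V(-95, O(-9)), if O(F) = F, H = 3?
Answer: -⅗ ≈ -0.60000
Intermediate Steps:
V(D, t) = ⅗ (V(D, t) = ⅗ - (-4)*(-3 + 3)/5 = ⅗ - (-4)*0/5 = ⅗ - ⅕*0 = ⅗ + 0 = ⅗)
-V(-95, O(-9)) = -1*⅗ = -⅗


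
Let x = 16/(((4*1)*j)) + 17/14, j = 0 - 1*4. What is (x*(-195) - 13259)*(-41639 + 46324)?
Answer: -872398535/14 ≈ -6.2314e+7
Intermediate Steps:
j = -4 (j = 0 - 4 = -4)
x = 3/14 (x = 16/(((4*1)*(-4))) + 17/14 = 16/((4*(-4))) + 17*(1/14) = 16/(-16) + 17/14 = 16*(-1/16) + 17/14 = -1 + 17/14 = 3/14 ≈ 0.21429)
(x*(-195) - 13259)*(-41639 + 46324) = ((3/14)*(-195) - 13259)*(-41639 + 46324) = (-585/14 - 13259)*4685 = -186211/14*4685 = -872398535/14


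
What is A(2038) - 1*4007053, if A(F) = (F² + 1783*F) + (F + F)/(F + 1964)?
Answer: 7564072183/2001 ≈ 3.7801e+6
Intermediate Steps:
A(F) = F² + 1783*F + 2*F/(1964 + F) (A(F) = (F² + 1783*F) + (2*F)/(1964 + F) = (F² + 1783*F) + 2*F/(1964 + F) = F² + 1783*F + 2*F/(1964 + F))
A(2038) - 1*4007053 = 2038*(3501814 + 2038² + 3747*2038)/(1964 + 2038) - 1*4007053 = 2038*(3501814 + 4153444 + 7636386)/4002 - 4007053 = 2038*(1/4002)*15291644 - 4007053 = 15582185236/2001 - 4007053 = 7564072183/2001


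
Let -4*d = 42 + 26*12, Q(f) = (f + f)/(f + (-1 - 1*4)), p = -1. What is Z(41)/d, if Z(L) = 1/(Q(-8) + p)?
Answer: -26/531 ≈ -0.048964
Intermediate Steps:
Q(f) = 2*f/(-5 + f) (Q(f) = (2*f)/(f + (-1 - 4)) = (2*f)/(f - 5) = (2*f)/(-5 + f) = 2*f/(-5 + f))
Z(L) = 13/3 (Z(L) = 1/(2*(-8)/(-5 - 8) - 1) = 1/(2*(-8)/(-13) - 1) = 1/(2*(-8)*(-1/13) - 1) = 1/(16/13 - 1) = 1/(3/13) = 13/3)
d = -177/2 (d = -(42 + 26*12)/4 = -(42 + 312)/4 = -¼*354 = -177/2 ≈ -88.500)
Z(41)/d = 13/(3*(-177/2)) = (13/3)*(-2/177) = -26/531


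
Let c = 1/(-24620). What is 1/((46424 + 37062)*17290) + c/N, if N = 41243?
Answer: -10701757/36642656572850510 ≈ -2.9206e-10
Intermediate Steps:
c = -1/24620 ≈ -4.0617e-5
1/((46424 + 37062)*17290) + c/N = 1/((46424 + 37062)*17290) - 1/24620/41243 = (1/17290)/83486 - 1/24620*1/41243 = (1/83486)*(1/17290) - 1/1015402660 = 1/1443472940 - 1/1015402660 = -10701757/36642656572850510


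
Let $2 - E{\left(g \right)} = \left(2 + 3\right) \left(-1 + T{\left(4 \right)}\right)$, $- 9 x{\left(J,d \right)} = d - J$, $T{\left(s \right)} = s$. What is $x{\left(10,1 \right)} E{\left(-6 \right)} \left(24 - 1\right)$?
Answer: $-299$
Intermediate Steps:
$x{\left(J,d \right)} = - \frac{d}{9} + \frac{J}{9}$ ($x{\left(J,d \right)} = - \frac{d - J}{9} = - \frac{d}{9} + \frac{J}{9}$)
$E{\left(g \right)} = -13$ ($E{\left(g \right)} = 2 - \left(2 + 3\right) \left(-1 + 4\right) = 2 - 5 \cdot 3 = 2 - 15 = -13$)
$x{\left(10,1 \right)} E{\left(-6 \right)} \left(24 - 1\right) = \left(\left(- \frac{1}{9}\right) 1 + \frac{1}{9} \cdot 10\right) \left(-13\right) \left(24 - 1\right) = \left(- \frac{1}{9} + \frac{10}{9}\right) \left(-13\right) 23 = 1 \left(-13\right) 23 = \left(-13\right) 23 = -299$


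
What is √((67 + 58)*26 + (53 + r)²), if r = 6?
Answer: √6731 ≈ 82.043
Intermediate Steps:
√((67 + 58)*26 + (53 + r)²) = √((67 + 58)*26 + (53 + 6)²) = √(125*26 + 59²) = √(3250 + 3481) = √6731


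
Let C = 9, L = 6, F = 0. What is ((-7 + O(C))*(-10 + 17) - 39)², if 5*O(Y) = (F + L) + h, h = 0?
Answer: 158404/25 ≈ 6336.2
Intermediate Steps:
O(Y) = 6/5 (O(Y) = ((0 + 6) + 0)/5 = (6 + 0)/5 = (⅕)*6 = 6/5)
((-7 + O(C))*(-10 + 17) - 39)² = ((-7 + 6/5)*(-10 + 17) - 39)² = (-29/5*7 - 39)² = (-203/5 - 39)² = (-398/5)² = 158404/25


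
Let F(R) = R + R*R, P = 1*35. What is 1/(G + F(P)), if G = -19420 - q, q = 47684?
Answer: -1/65844 ≈ -1.5187e-5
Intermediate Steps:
P = 35
F(R) = R + R²
G = -67104 (G = -19420 - 1*47684 = -19420 - 47684 = -67104)
1/(G + F(P)) = 1/(-67104 + 35*(1 + 35)) = 1/(-67104 + 35*36) = 1/(-67104 + 1260) = 1/(-65844) = -1/65844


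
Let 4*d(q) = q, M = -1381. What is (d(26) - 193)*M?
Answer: 515113/2 ≈ 2.5756e+5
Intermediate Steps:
d(q) = q/4
(d(26) - 193)*M = ((¼)*26 - 193)*(-1381) = (13/2 - 193)*(-1381) = -373/2*(-1381) = 515113/2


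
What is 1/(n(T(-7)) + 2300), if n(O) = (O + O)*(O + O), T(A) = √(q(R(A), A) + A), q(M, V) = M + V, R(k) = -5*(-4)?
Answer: 1/2324 ≈ 0.00043029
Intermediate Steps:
R(k) = 20
T(A) = √(20 + 2*A) (T(A) = √((20 + A) + A) = √(20 + 2*A))
n(O) = 4*O² (n(O) = (2*O)*(2*O) = 4*O²)
1/(n(T(-7)) + 2300) = 1/(4*(√(20 + 2*(-7)))² + 2300) = 1/(4*(√(20 - 14))² + 2300) = 1/(4*(√6)² + 2300) = 1/(4*6 + 2300) = 1/(24 + 2300) = 1/2324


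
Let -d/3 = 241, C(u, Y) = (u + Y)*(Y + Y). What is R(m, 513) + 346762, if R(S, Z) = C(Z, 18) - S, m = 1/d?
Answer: 264529795/723 ≈ 3.6588e+5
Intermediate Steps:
C(u, Y) = 2*Y*(Y + u) (C(u, Y) = (Y + u)*(2*Y) = 2*Y*(Y + u))
d = -723 (d = -3*241 = -723)
m = -1/723 (m = 1/(-723) = -1/723 ≈ -0.0013831)
R(S, Z) = 648 - S + 36*Z (R(S, Z) = 2*18*(18 + Z) - S = (648 + 36*Z) - S = 648 - S + 36*Z)
R(m, 513) + 346762 = (648 - 1*(-1/723) + 36*513) + 346762 = (648 + 1/723 + 18468) + 346762 = 13820869/723 + 346762 = 264529795/723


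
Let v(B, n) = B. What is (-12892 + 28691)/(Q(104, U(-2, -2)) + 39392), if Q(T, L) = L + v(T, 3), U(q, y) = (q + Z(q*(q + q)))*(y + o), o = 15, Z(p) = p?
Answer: 15799/39574 ≈ 0.39923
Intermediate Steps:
U(q, y) = (15 + y)*(q + 2*q²) (U(q, y) = (q + q*(q + q))*(y + 15) = (q + q*(2*q))*(15 + y) = (q + 2*q²)*(15 + y) = (15 + y)*(q + 2*q²))
Q(T, L) = L + T
(-12892 + 28691)/(Q(104, U(-2, -2)) + 39392) = (-12892 + 28691)/((-2*(15 - 2 + 30*(-2) + 2*(-2)*(-2)) + 104) + 39392) = 15799/((-2*(15 - 2 - 60 + 8) + 104) + 39392) = 15799/((-2*(-39) + 104) + 39392) = 15799/((78 + 104) + 39392) = 15799/(182 + 39392) = 15799/39574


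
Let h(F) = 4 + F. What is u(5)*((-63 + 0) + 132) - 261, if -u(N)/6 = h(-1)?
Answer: -1503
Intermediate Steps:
u(N) = -18 (u(N) = -6*(4 - 1) = -6*3 = -18)
u(5)*((-63 + 0) + 132) - 261 = -18*((-63 + 0) + 132) - 261 = -18*(-63 + 132) - 261 = -18*69 - 261 = -1242 - 261 = -1503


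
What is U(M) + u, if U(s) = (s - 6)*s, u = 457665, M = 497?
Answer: 701692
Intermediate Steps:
U(s) = s*(-6 + s) (U(s) = (-6 + s)*s = s*(-6 + s))
U(M) + u = 497*(-6 + 497) + 457665 = 497*491 + 457665 = 244027 + 457665 = 701692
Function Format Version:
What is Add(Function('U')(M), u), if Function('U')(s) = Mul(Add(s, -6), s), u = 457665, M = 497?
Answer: 701692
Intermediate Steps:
Function('U')(s) = Mul(s, Add(-6, s)) (Function('U')(s) = Mul(Add(-6, s), s) = Mul(s, Add(-6, s)))
Add(Function('U')(M), u) = Add(Mul(497, Add(-6, 497)), 457665) = Add(Mul(497, 491), 457665) = Add(244027, 457665) = 701692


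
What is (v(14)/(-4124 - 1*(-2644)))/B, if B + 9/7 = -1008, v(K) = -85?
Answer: -119/2091240 ≈ -5.6904e-5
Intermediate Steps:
B = -7065/7 (B = -9/7 - 1008 = -7065/7 ≈ -1009.3)
(v(14)/(-4124 - 1*(-2644)))/B = (-85/(-4124 - 1*(-2644)))/(-7065/7) = -85/(-4124 + 2644)*(-7/7065) = -85/(-1480)*(-7/7065) = -85*(-1/1480)*(-7/7065) = (17/296)*(-7/7065) = -119/2091240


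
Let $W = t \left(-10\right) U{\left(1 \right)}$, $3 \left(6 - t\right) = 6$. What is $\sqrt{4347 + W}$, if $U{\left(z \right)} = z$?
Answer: $\sqrt{4307} \approx 65.628$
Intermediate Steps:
$t = 4$ ($t = 6 - 2 = 4$)
$W = -40$ ($W = 4 \left(-10\right) 1 = \left(-40\right) 1 = -40$)
$\sqrt{4347 + W} = \sqrt{4347 - 40} = \sqrt{4307}$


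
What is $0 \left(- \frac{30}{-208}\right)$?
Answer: $0$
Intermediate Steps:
$0 \left(- \frac{30}{-208}\right) = 0 \left(\left(-30\right) \left(- \frac{1}{208}\right)\right) = 0 \cdot \frac{15}{104} = 0$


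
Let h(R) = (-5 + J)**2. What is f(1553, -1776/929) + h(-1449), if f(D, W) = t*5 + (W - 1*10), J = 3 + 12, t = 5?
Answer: 105059/929 ≈ 113.09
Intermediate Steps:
J = 15
h(R) = 100 (h(R) = (-5 + 15)**2 = 10**2 = 100)
f(D, W) = 15 + W (f(D, W) = 5*5 + (W - 1*10) = 25 + (W - 10) = 25 + (-10 + W) = 15 + W)
f(1553, -1776/929) + h(-1449) = (15 - 1776/929) + 100 = 12159/929 + 100 = 105059/929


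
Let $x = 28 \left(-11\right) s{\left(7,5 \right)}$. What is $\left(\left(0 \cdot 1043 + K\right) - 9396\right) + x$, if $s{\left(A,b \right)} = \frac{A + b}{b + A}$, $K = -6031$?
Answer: $-15735$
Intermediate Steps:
$s{\left(A,b \right)} = 1$ ($s{\left(A,b \right)} = \frac{A + b}{A + b} = 1$)
$x = -308$ ($x = 28 \left(-11\right) 1 = \left(-308\right) 1 = -308$)
$\left(\left(0 \cdot 1043 + K\right) - 9396\right) + x = \left(\left(0 \cdot 1043 - 6031\right) - 9396\right) - 308 = \left(\left(0 - 6031\right) - 9396\right) - 308 = \left(-6031 - 9396\right) - 308 = -15427 - 308 = -15735$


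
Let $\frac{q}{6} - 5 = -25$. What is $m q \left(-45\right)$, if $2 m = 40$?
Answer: $108000$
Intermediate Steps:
$q = -120$ ($q = 30 + 6 \left(-25\right) = 30 - 150 = -120$)
$m = 20$ ($m = \frac{1}{2} \cdot 40 = 20$)
$m q \left(-45\right) = 20 \left(-120\right) \left(-45\right) = \left(-2400\right) \left(-45\right) = 108000$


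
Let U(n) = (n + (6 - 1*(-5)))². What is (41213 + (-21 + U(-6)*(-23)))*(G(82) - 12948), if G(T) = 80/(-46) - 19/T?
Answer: -992015188965/1886 ≈ -5.2599e+8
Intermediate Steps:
U(n) = (11 + n)² (U(n) = (n + (6 + 5))² = (n + 11)² = (11 + n)²)
G(T) = -40/23 - 19/T (G(T) = 80*(-1/46) - 19/T = -40/23 - 19/T)
(41213 + (-21 + U(-6)*(-23)))*(G(82) - 12948) = (41213 + (-21 + (11 - 6)²*(-23)))*((-40/23 - 19/82) - 12948) = (41213 + (-21 + 5²*(-23)))*((-40/23 - 19*1/82) - 12948) = (41213 + (-21 + 25*(-23)))*((-40/23 - 19/82) - 12948) = (41213 + (-21 - 575))*(-3717/1886 - 12948) = (41213 - 596)*(-24423645/1886) = 40617*(-24423645/1886) = -992015188965/1886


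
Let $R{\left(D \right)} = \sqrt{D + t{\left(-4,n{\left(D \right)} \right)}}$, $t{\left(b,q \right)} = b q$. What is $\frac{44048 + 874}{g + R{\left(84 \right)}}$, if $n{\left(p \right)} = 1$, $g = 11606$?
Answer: $\frac{130341183}{33674789} - \frac{44922 \sqrt{5}}{33674789} \approx 3.8676$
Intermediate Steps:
$R{\left(D \right)} = \sqrt{-4 + D}$ ($R{\left(D \right)} = \sqrt{D - 4} = \sqrt{-4 + D}$)
$\frac{44048 + 874}{g + R{\left(84 \right)}} = \frac{44048 + 874}{11606 + \sqrt{-4 + 84}} = \frac{44922}{11606 + \sqrt{80}} = \frac{44922}{11606 + 4 \sqrt{5}}$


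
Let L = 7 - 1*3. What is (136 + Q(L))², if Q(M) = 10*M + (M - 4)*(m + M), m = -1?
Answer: 30976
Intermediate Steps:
L = 4 (L = 7 - 3 = 4)
Q(M) = 10*M + (-1 + M)*(-4 + M) (Q(M) = 10*M + (M - 4)*(-1 + M) = 10*M + (-4 + M)*(-1 + M) = 10*M + (-1 + M)*(-4 + M))
(136 + Q(L))² = (136 + (4 + 4² + 5*4))² = (136 + (4 + 16 + 20))² = (136 + 40)² = 176² = 30976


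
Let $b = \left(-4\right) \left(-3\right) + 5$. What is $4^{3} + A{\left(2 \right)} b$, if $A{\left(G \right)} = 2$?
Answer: $98$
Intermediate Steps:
$b = 17$ ($b = 12 + 5 = 17$)
$4^{3} + A{\left(2 \right)} b = 4^{3} + 2 \cdot 17 = 64 + 34 = 98$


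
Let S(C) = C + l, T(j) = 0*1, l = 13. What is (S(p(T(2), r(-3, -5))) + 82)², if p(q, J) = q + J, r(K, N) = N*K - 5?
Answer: 11025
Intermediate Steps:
T(j) = 0
r(K, N) = -5 + K*N (r(K, N) = K*N - 5 = -5 + K*N)
p(q, J) = J + q
S(C) = 13 + C (S(C) = C + 13 = 13 + C)
(S(p(T(2), r(-3, -5))) + 82)² = ((13 + ((-5 - 3*(-5)) + 0)) + 82)² = ((13 + ((-5 + 15) + 0)) + 82)² = ((13 + (10 + 0)) + 82)² = ((13 + 10) + 82)² = (23 + 82)² = 105² = 11025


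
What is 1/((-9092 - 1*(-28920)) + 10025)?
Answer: 1/29853 ≈ 3.3497e-5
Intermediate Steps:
1/((-9092 - 1*(-28920)) + 10025) = 1/((-9092 + 28920) + 10025) = 1/(19828 + 10025) = 1/29853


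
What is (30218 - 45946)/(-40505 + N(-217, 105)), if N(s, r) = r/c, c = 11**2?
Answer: 237886/612625 ≈ 0.38831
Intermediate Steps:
c = 121
N(s, r) = r/121
(30218 - 45946)/(-40505 + N(-217, 105)) = (30218 - 45946)/(-40505 + (1/121)*105) = -15728/(-40505 + 105/121) = -15728/(-4901000/121) = -15728*(-121/4901000) = 237886/612625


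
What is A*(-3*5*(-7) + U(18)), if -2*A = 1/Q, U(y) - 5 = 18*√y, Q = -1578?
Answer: 55/1578 + 9*√2/526 ≈ 0.059052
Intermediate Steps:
U(y) = 5 + 18*√y
A = 1/3156 (A = -½/(-1578) = -½*(-1/1578) = 1/3156 ≈ 0.00031686)
A*(-3*5*(-7) + U(18)) = (-3*5*(-7) + (5 + 18*√18))/3156 = (-15*(-7) + (5 + 18*(3*√2)))/3156 = (105 + (5 + 54*√2))/3156 = (110 + 54*√2)/3156 = 55/1578 + 9*√2/526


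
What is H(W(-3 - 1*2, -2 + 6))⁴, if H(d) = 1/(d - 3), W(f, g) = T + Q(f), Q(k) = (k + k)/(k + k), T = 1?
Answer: 1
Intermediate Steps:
Q(k) = 1 (Q(k) = (2*k)/((2*k)) = (2*k)*(1/(2*k)) = 1)
W(f, g) = 2 (W(f, g) = 1 + 1 = 2)
H(d) = 1/(-3 + d)
H(W(-3 - 1*2, -2 + 6))⁴ = (1/(-3 + 2))⁴ = (1/(-1))⁴ = (-1)⁴ = 1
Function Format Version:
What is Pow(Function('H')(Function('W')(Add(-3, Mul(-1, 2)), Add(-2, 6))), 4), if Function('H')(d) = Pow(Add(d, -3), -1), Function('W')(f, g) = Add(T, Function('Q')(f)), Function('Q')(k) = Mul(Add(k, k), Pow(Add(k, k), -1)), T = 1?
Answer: 1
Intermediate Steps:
Function('Q')(k) = 1 (Function('Q')(k) = Mul(Mul(2, k), Pow(Mul(2, k), -1)) = Mul(Mul(2, k), Mul(Rational(1, 2), Pow(k, -1))) = 1)
Function('W')(f, g) = 2 (Function('W')(f, g) = Add(1, 1) = 2)
Function('H')(d) = Pow(Add(-3, d), -1)
Pow(Function('H')(Function('W')(Add(-3, Mul(-1, 2)), Add(-2, 6))), 4) = Pow(Pow(Add(-3, 2), -1), 4) = Pow(Pow(-1, -1), 4) = Pow(-1, 4) = 1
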